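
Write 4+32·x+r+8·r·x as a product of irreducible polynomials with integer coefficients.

(8·x+1)·(r+4)

Group as (8·r·x+r) + (32·x+4) = r·(8·x+1) + 4·(8·x+1).
Both groups share the factor (8·x+1).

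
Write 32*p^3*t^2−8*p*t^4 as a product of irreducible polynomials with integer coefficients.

8*p*t^2*(2*p+t)*(2*p−t)

Pull out the common factor 8*p*t^2; 4*p^2−t^2 is a difference of squares.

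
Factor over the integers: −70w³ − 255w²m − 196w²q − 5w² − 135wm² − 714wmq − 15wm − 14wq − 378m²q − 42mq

−(5w + 14q)(w + 3m)(14w + 9m + 1)

Group: 5w(−14w² − 51wm − w − 27m² − 3m) + 14q(−14w² − 51wm − w − 27m² − 3m); both groups contain (−14w² − 51wm − w − 27m² − 3m), so (5w + 14q) is a factor with cofactor −14w² − 51wm − w − 27m² − 3m.
The cofactor groups again: −14w² − 51wm − w − 27m² − 3m = −w(14w + 9m + 1) − 3m(14w + 9m + 1); both groups contain (14w + 9m + 1), giving −(w + 3m)(14w + 9m + 1).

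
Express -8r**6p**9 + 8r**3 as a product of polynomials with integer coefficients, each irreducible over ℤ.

Pull out the common factor 8r**3, leaving -r**3p**9 + 1.
Recognize a difference of cubes with the parts 1 and rp**3.

-8r**3(rp**3 - 1)(r**2p**6 + rp**3 + 1)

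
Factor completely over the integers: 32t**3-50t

Every term has a factor of 2t. Then 16t**2-25 = (4t)² − (5)².

2t(4t+5)(4t-5)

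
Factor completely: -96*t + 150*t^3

6*t*(5*t + 4)*(5*t - 4)

Factor out 6*t, leaving 25*t^2 - 16, which is a difference of two squares.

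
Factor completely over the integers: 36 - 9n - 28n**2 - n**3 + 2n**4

By the rational root theorem, n = -3/2 is a root, so (2n + 3) is a factor; dividing leaves n**3 - 2n**2 - 11n + 12.
Next, n = 1 is a root, so (n - 1) is a factor; dividing leaves n**2 - n - 12.
The remaining quadratic factors as (n + 3)(n - 4).

(2n + 3)(n + 3)(n - 1)(n - 4)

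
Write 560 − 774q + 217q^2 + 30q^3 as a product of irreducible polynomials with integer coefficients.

By the rational root theorem, q = 8/5 is a root, so (5q − 8) divides it; the quotient is 6q^2 + 53q − 70.
The remaining quadratic factors as (q + 10)(6q − 7).

(5q − 8)(6q − 7)(q + 10)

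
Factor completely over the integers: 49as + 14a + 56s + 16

Group as (49as + 14a) + (56s + 16) = 7a(7s + 2) + 8(7s + 2).
Both groups share the factor (7s + 2).

(7a + 8)(7s + 2)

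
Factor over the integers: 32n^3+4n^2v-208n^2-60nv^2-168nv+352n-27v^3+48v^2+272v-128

Group: 8n(4n^2-4nv-24n-3v^2+4v+32) + (9v-4)(4n^2-4nv-24n-3v^2+4v+32); both groups contain (4n^2-4nv-24n-3v^2+4v+32), so (8n+9v-4) is a factor with cofactor 4n^2-4nv-24n-3v^2+4v+32.
The cofactor groups again: 4n^2-4nv-24n-3v^2+4v+32 = 2n(2n-3v-8) + (v-4)(2n-3v-8); both groups contain (2n-3v-8), giving (2n+v-4)(2n-3v-8).

(2n+v-4)(2n-3v-8)(8n+9v-4)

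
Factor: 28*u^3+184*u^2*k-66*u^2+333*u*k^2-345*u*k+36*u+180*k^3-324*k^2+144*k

(14*u+15*k-12)*(2*u+3*k-3)*(u+4*k)

Group: 2*u*(14*u^2+71*u*k-12*u+60*k^2-48*k) + (3*k-3)*(14*u^2+71*u*k-12*u+60*k^2-48*k); both groups contain (14*u^2+71*u*k-12*u+60*k^2-48*k), so (2*u+3*k-3) is a factor with cofactor 14*u^2+71*u*k-12*u+60*k^2-48*k.
The cofactor groups again: 14*u^2+71*u*k-12*u+60*k^2-48*k = u*(14*u+15*k-12) + 4*k*(14*u+15*k-12); both groups contain (14*u+15*k-12), giving (u+4*k)*(14*u+15*k-12).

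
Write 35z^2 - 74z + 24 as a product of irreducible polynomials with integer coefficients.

(5z - 2)(7z - 12)

Need a pair with product 35·24 = 840 and sum -74: that's -14 and -60.
Split the middle term: 35z^2 - 14z - 60z + 24 = 7z(5z - 2) - 12(5z - 2).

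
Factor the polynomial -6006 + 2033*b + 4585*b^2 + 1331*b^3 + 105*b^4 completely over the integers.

(3*b + 13)*(5*b + 11)*(7*b - 6)*(b + 7)

Among the possible rational roots, b = -11/5 is a root, giving the factor (5*b + 11) and quotient 21*b^3 + 220*b^2 + 433*b - 546.
Next, b = -7 is a root, so (b + 7) is a factor; dividing leaves 21*b^2 + 73*b - 78.
The remaining quadratic factors as (7*b - 6)(3*b + 13).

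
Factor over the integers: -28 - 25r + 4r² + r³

(r + 1)(r + 7)(r - 4)

Trying the rational-root candidates, r = -7 is a root, so (r + 7) is a factor; dividing leaves r² - 3r - 4.
The remaining quadratic factors as (r + 1)(r - 4).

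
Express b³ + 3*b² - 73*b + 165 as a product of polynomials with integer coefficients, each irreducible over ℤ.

(b + 11)*(b - 3)*(b - 5)

By the rational root theorem, b = -11 is a root, so (b + 11) divides it; the quotient is b² - 8*b + 15.
The remaining quadratic factors as (b - 5)(b - 3).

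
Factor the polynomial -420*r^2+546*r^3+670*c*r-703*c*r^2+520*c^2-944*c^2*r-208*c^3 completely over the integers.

Group: 13*c*(-16*c^2-80*c*r+40*c-91*r^2+70*r) - 6*r*(-16*c^2-80*c*r+40*c-91*r^2+70*r); both groups contain (-16*c^2-80*c*r+40*c-91*r^2+70*r), so (13*c-6*r) is a factor with cofactor -16*c^2-80*c*r+40*c-91*r^2+70*r.
The cofactor groups again: -16*c^2-80*c*r+40*c-91*r^2+70*r = -4*c*(4*c+7*r) + (-13*r+10)*(4*c+7*r); both groups contain (4*c+7*r), giving -(4*c+13*r-10)*(4*c+7*r).

-(13*c-6*r)*(4*c+13*r-10)*(4*c+7*r)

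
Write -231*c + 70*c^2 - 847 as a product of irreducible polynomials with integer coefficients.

Pull out the common factor 7, then factor the remaining trinomial.

7*(2*c - 11)*(5*c + 11)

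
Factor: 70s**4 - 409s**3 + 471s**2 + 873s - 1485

Testing divisors of the constant over divisors of the leading coefficient, s = 11/5 is a root, so (5s - 11) is a factor; dividing leaves 14s**3 - 51s**2 - 18s + 135.
Next, s = 3 is a root, so (s - 3) divides it; the quotient is 14s**2 - 9s - 45.
The remaining quadratic factors as (7s - 15)(2s + 3).

(2s + 3)(5s - 11)(7s - 15)(s - 3)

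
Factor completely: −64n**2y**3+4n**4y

4n**2y(n+4y)(n−4y)

Factor out 4n**2y, leaving n**2−16y**2, which is a difference of two squares.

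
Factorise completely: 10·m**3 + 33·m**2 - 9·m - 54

(2·m + 3)·(5·m - 6)·(m + 3)

Testing divisors of the constant over divisors of the leading coefficient, m = -3 is a root, so (m + 3) divides it; the quotient is 10·m**2 + 3·m - 18.
The remaining quadratic factors as (2·m + 3)(5·m - 6).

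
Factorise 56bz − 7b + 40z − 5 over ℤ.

(7b + 5)(8z − 1)

Group as (56bz − 7b) + (40z − 5) = 7b(8z − 1) + 5(8z − 1).
Both groups share the factor (8z − 1).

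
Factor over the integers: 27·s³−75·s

3·s·(3·s+5)·(3·s−5)

Pull out the common factor 3·s; 9·s²−25 is a difference of squares.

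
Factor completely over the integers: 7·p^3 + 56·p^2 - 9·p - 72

(p + 8)·(7·p^2 - 9)

Group as (7·p^3 - 9·p) + (56·p^2 - 72) = p·(7·p^2 - 9) + 8·(7·p^2 - 9).
Both groups share the factor (7·p^2 - 9).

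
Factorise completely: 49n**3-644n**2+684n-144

(7n-2)(7n-6)(n-12)

Among the possible rational roots, n = 12 is a root, giving the factor (n-12) and quotient 49n**2-56n+12.
The remaining quadratic factors as (7n-2)(7n-6).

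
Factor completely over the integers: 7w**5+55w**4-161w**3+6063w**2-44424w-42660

By the rational root theorem, w = 6 is a root, so (w-6) divides it; the quotient is 7w**4+97w**3+421w**2+8589w+7110.
Next, w = -6/7 is a root, giving the factor (7w+6) and quotient w**3+13w**2+49w+1185.
Next, w = -15 is a root, so (w+15) divides it; the quotient is w**2-2w+79.
The quadratic w**2-2w+79 has discriminant -312 < 0 and is irreducible over ℤ.

(7w+6)(w+15)(w-6)(w**2-2w+79)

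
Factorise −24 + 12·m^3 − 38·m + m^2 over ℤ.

(3·m + 4)·(4·m + 3)·(m − 2)

By the rational root theorem, m = 2 is a root, so (m − 2) is a factor; dividing leaves 12·m^2 + 25·m + 12.
The remaining quadratic factors as (3·m + 4)(4·m + 3).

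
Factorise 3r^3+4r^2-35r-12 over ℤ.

(3r+1)(r+4)(r-3)

By the rational root theorem, r = -4 is a root, giving the factor (r+4) and quotient 3r^2-8r-3.
The remaining quadratic factors as (r-3)(3r+1).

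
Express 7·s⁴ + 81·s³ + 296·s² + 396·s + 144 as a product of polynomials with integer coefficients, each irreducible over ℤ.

(7·s + 4)·(s + 2)·(s + 3)·(s + 6)

Trying the rational-root candidates, s = −4/7 is a root, giving the factor (7·s + 4) and quotient s³ + 11·s² + 36·s + 36.
Continuing, s = −3 is a root, giving the factor (s + 3) and quotient s² + 8·s + 12.
The remaining quadratic factors as (s + 6)(s + 2).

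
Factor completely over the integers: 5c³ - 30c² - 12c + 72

Group as (5c³ - 12c) + (-30c² + 72) = c(5c² - 12) - 6(5c² - 12).
Both groups share the factor (5c² - 12).

(c - 6)(5c² - 12)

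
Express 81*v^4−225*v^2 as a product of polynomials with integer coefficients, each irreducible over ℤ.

Factor out 9*v^2, leaving 9*v^2−25, which is a difference of two squares.

9*v^2*(3*v+5)*(3*v−5)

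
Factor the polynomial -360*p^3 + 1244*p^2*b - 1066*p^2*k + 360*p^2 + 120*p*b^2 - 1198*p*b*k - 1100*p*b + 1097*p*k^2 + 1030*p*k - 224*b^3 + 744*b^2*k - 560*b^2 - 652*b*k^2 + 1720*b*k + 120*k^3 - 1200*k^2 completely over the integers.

-(4*p - 14*b + 15*k)*(10*p - 4*b + k - 10)*(9*p + 4*b - 8*k)

Group: 10*p*(-36*p^2 + 110*p*b - 103*p*k + 56*b^2 - 172*b*k + 120*k^2) + (-4*b + k - 10)*(-36*p^2 + 110*p*b - 103*p*k + 56*b^2 - 172*b*k + 120*k^2); both groups contain (-36*p^2 + 110*p*b - 103*p*k + 56*b^2 - 172*b*k + 120*k^2), so (10*p - 4*b + k - 10) is a factor with cofactor -36*p^2 + 110*p*b - 103*p*k + 56*b^2 - 172*b*k + 120*k^2.
The cofactor groups again: -36*p^2 + 110*p*b - 103*p*k + 56*b^2 - 172*b*k + 120*k^2 = -9*p*(4*p - 14*b + 15*k) + (-4*b + 8*k)*(4*p - 14*b + 15*k); both groups contain (4*p - 14*b + 15*k), giving -(9*p + 4*b - 8*k)*(4*p - 14*b + 15*k).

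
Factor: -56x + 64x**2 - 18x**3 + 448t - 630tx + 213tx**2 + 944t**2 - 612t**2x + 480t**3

(12t - 9x + 14)(5t - 2x + 4)(8t - x)

Group: 8t(60t**2 - 69tx + 118t + 18x**2 - 64x + 56) - x(60t**2 - 69tx + 118t + 18x**2 - 64x + 56); both groups contain (60t**2 - 69tx + 118t + 18x**2 - 64x + 56), so (8t - x) is a factor with cofactor 60t**2 - 69tx + 118t + 18x**2 - 64x + 56.
The cofactor groups again: 60t**2 - 69tx + 118t + 18x**2 - 64x + 56 = 5t(12t - 9x + 14) + (-2x + 4)(12t - 9x + 14); both groups contain (12t - 9x + 14), giving (5t - 2x + 4)(12t - 9x + 14).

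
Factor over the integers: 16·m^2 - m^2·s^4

-m^2·(s + 2)·(s - 2)·(s^2 + 4)

Every term has a factor of m^2; factoring it out leaves -s^4 + 16.
Recognize a difference of squares with the parts 4 and s^2.
-s^2 + 4 is again a difference of squares: (-s + 2)·(s + 2).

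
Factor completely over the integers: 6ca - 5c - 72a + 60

Group as (6ca - 5c) + (-72a + 60) = c(6a - 5) - 12(6a - 5).
Both groups share the factor (6a - 5).

(6a - 5)(c - 12)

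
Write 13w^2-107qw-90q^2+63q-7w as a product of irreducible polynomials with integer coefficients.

Group: -9q(10q+13w-7) + w(10q+13w-7); both groups contain (10q+13w-7).

-(10q+13w-7)(9q-w)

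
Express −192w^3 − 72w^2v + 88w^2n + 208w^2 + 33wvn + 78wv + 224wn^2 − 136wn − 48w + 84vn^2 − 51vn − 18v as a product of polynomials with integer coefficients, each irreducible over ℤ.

Group: 8w(−24w^2 + 11wn + 26w + 28n^2 − 17n − 6) + 3v(−24w^2 + 11wn + 26w + 28n^2 − 17n − 6); both groups contain (−24w^2 + 11wn + 26w + 28n^2 − 17n − 6), so (8w + 3v) is a factor with cofactor −24w^2 + 11wn + 26w + 28n^2 − 17n − 6.
The cofactor groups again: −24w^2 + 11wn + 26w + 28n^2 − 17n − 6 = −8w(3w − 4n − 1) + (−7n + 6)(3w − 4n − 1); both groups contain (3w − 4n − 1), giving −(8w + 7n − 6)(3w − 4n − 1).

−(3w − 4n − 1)(8w + 3v)(8w + 7n − 6)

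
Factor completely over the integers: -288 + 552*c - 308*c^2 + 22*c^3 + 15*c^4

Trying the rational-root candidates, c = -6 is a root, giving the factor (c + 6) and quotient 15*c^3 - 68*c^2 + 100*c - 48.
Next, c = 6/5 is a root, giving the factor (5*c - 6) and quotient 3*c^2 - 10*c + 8.
The remaining quadratic factors as (c - 2)(3*c - 4).

(3*c - 4)*(5*c - 6)*(c + 6)*(c - 2)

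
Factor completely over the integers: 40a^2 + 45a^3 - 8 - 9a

Group as (45a^3 - 9a) + (40a^2 - 8) = 9a(5a^2 - 1) + 8(5a^2 - 1).
Both groups share the factor (5a^2 - 1).

(9a + 8)(5a^2 - 1)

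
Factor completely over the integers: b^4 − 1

(b + 1)(b − 1)(b^2 + 1)

(b)⁴ − (1)⁴ = ((b)² − (1)²)((b)² + (1)²); the first factor splits again, the second (b^2 + 1) is irreducible.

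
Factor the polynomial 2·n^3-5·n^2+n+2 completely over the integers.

(2·n+1)·(n-1)·(n-2)

Trying the rational-root candidates, n = 2 is a root, so (n-2) divides it; the quotient is 2·n^2-n-1.
The remaining quadratic factors as (n-1)(2·n+1).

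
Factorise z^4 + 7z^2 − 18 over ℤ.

Substitute u = z^2 to get a quadratic in u, then factor.
z^2 + 9 is irreducible over ℤ (sum of squares).
z^2 − 2 is irreducible over ℤ (2 is not a perfect square).

(z^2 + 9)(z^2 − 2)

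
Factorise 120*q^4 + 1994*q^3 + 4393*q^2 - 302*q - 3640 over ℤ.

(4*q + 5)*(5*q - 4)*(6*q + 13)*(q + 14)

Among the possible rational roots, q = 4/5 is a root, giving the factor (5*q - 4) and quotient 24*q^3 + 418*q^2 + 1213*q + 910.
Next, q = -13/6 is a root, giving the factor (6*q + 13) and quotient 4*q^2 + 61*q + 70.
The remaining quadratic factors as (q + 14)(4*q + 5).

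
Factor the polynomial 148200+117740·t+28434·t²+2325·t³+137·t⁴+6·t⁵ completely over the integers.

(2·t+5)·(3·t+10)·(t+13)·(t²+4·t+228)

Testing divisors of the constant over divisors of the leading coefficient, t = -10/3 is a root, so (3·t+10) divides it; the quotient is 2·t⁴+39·t³+645·t²+7328·t+14820.
Next, t = -5/2 is a root, so (2·t+5) divides it; the quotient is t³+17·t²+280·t+2964.
Next, t = -13 is a root, giving the factor (t+13) and quotient t²+4·t+228.
The quadratic t²+4·t+228 has discriminant -896 < 0 and is irreducible over ℤ.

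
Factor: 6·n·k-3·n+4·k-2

Group as (6·n·k-3·n) + (4·k-2) = 3·n·(2·k-1) + 2·(2·k-1).
Both groups share the factor (2·k-1).

(2·k-1)·(3·n+2)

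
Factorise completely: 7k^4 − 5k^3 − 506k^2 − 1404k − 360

By the rational root theorem, k = −6 is a root, so (k + 6) divides it; the quotient is 7k^3 − 47k^2 − 224k − 60.
Then k = −2/7 is a root, giving the factor (7k + 2) and quotient k^2 − 7k − 30.
The remaining quadratic factors as (k + 3)(k − 10).

(7k + 2)(k + 3)(k + 6)(k − 10)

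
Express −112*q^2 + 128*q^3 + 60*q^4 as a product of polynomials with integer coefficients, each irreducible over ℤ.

Pull out the common factor 4*q^2, then factor the remaining trinomial.

4*q^2*(3*q − 2)*(5*q + 14)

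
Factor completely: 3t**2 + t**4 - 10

(t**2 + 5)(t**2 - 2)

Substitute u = t**2 to get a quadratic in u, then factor.
t**2 + 5 is irreducible over ℤ (always positive, so no real roots).
t**2 - 2 is irreducible over ℤ (2 is not a perfect square).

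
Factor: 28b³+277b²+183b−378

By the rational root theorem, b = −7/4 is a root, so (4b+7) divides it; the quotient is 7b²+57b−54.
The remaining quadratic factors as (7b−6)(b+9).

(4b+7)(7b−6)(b+9)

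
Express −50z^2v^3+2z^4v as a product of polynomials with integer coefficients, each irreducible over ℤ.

2vz^2(z−5v)(z+5v)

Pull out the common factor 2z^2v; z^2−25v^2 is a difference of squares.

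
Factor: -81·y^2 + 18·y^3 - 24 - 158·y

(3·y + 4)·(6·y + 1)·(y - 6)

Among the possible rational roots, y = -4/3 is a root, so (3·y + 4) is a factor; dividing leaves 6·y^2 - 35·y - 6.
The remaining quadratic factors as (y - 6)(6·y + 1).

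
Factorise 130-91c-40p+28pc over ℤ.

Group as (28pc-40p) + (-91c+130) = 4p(7c-10) - 13(7c-10).
Both groups share the factor (7c-10).

(4p-13)(7c-10)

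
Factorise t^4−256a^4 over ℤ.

(t)⁴ − (4a)⁴ = ((t)² − (4a)²)((t)² + (4a)²); the first factor splits again, the second (t^2+16a^2) is irreducible.

(t−4a)(t+4a)(t^2+16a^2)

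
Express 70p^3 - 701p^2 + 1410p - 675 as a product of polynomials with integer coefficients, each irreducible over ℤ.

Trying the rational-root candidates, p = 5/7 is a root, so (7p - 5) is a factor; dividing leaves 10p^2 - 93p + 135.
The remaining quadratic factors as (2p - 15)(5p - 9).

(2p - 15)(5p - 9)(7p - 5)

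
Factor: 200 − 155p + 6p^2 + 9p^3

Among the possible rational roots, p = 8/3 is a root, giving the factor (3p − 8) and quotient 3p^2 + 10p − 25.
The remaining quadratic factors as (p + 5)(3p − 5).

(3p − 5)(3p − 8)(p + 5)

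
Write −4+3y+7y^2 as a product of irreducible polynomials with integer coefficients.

Need a pair with product 7·(−4) = −28 and sum 3: that's −4 and 7.
Split the middle term: 7y^2−4y + 7y−4 = y(7y−4) + (7y−4).

(7y−4)(y+1)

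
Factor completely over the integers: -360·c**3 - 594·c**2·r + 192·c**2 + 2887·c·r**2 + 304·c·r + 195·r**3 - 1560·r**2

Group: 4·c·(-90·c**2 + 189·c·r + 48·c + 13·r**2 - 104·r) + 15·r·(-90·c**2 + 189·c·r + 48·c + 13·r**2 - 104·r); both groups contain (-90·c**2 + 189·c·r + 48·c + 13·r**2 - 104·r), so (4·c + 15·r) is a factor with cofactor -90·c**2 + 189·c·r + 48·c + 13·r**2 - 104·r.
The cofactor groups again: -90·c**2 + 189·c·r + 48·c + 13·r**2 - 104·r = -6·c·(15·c + r - 8) + 13·r·(15·c + r - 8); both groups contain (15·c + r - 8), giving -(6·c - 13·r)·(15·c + r - 8).

-(15·c + r - 8)·(4·c + 15·r)·(6·c - 13·r)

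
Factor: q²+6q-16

(q+8)(q-2)

Two integers with product -16 and sum 6 are -2 and 8.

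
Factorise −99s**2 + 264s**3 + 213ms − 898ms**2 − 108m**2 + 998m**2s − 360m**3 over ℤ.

Group: 9m(−40m**2 + 62ms − 12m − 24s**2 + 9s) − 11s(−40m**2 + 62ms − 12m − 24s**2 + 9s); both groups contain (−40m**2 + 62ms − 12m − 24s**2 + 9s), so (9m − 11s) is a factor with cofactor −40m**2 + 62ms − 12m − 24s**2 + 9s.
The cofactor groups again: −40m**2 + 62ms − 12m − 24s**2 + 9s = −4m(10m − 8s + 3) + 3s(10m − 8s + 3); both groups contain (10m − 8s + 3), giving −(4m − 3s)(10m − 8s + 3).

−(10m − 8s + 3)(4m − 3s)(9m − 11s)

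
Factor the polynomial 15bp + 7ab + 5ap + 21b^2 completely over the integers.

Group: a(7b + 5p) + 3b(7b + 5p); both groups contain (7b + 5p).

(7b + 5p)(a + 3b)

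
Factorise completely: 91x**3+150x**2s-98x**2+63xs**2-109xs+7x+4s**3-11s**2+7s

(7x+4s-7)(13x+s-1)(x+s)

Group: x(91x**2+59xs-98x+4s**2-11s+7) + s(91x**2+59xs-98x+4s**2-11s+7); both groups contain (91x**2+59xs-98x+4s**2-11s+7), so (x+s) is a factor with cofactor 91x**2+59xs-98x+4s**2-11s+7.
The cofactor groups again: 91x**2+59xs-98x+4s**2-11s+7 = 13x(7x+4s-7) + (s-1)(7x+4s-7); both groups contain (7x+4s-7), giving (13x+s-1)(7x+4s-7).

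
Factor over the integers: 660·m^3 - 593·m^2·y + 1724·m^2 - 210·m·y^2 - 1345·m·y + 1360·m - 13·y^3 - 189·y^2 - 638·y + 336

Group: 5·m·(132·m^2 - 145·m·y + 160·m - 13·y^2 - 98·y + 48) + (y + 7)·(132·m^2 - 145·m·y + 160·m - 13·y^2 - 98·y + 48); both groups contain (132·m^2 - 145·m·y + 160·m - 13·y^2 - 98·y + 48), so (5·m + y + 7) is a factor with cofactor 132·m^2 - 145·m·y + 160·m - 13·y^2 - 98·y + 48.
The cofactor groups again: 132·m^2 - 145·m·y + 160·m - 13·y^2 - 98·y + 48 = 11·m·(12·m + y + 8) + (-13·y + 6)·(12·m + y + 8); both groups contain (12·m + y + 8), giving (11·m - 13·y + 6)·(12·m + y + 8).

(11·m - 13·y + 6)·(12·m + y + 8)·(5·m + y + 7)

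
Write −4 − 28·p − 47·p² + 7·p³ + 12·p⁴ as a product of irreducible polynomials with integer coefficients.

Among the possible rational roots, p = −2 is a root, so (p + 2) is a factor; dividing leaves 12·p³ − 17·p² − 13·p − 2.
Continuing, p = 2 is a root, giving the factor (p − 2) and quotient 12·p² + 7·p + 1.
The remaining quadratic factors as (4·p + 1)(3·p + 1).

(3·p + 1)·(4·p + 1)·(p + 2)·(p − 2)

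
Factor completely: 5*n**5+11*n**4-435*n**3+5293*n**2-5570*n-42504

Trying the rational-root candidates, n = -11/5 is a root, giving the factor (5*n+11) and quotient n**4-87*n**2+1250*n-3864.
Next, n = -14 is a root, so (n+14) divides it; the quotient is n**3-14*n**2+109*n-276.
Then n = 4 is a root, so (n-4) is a factor; dividing leaves n**2-10*n+69.
The quadratic n**2-10*n+69 has discriminant -176 < 0 and is irreducible over ℤ.

(5*n+11)*(n+14)*(n-4)*(n**2-10*n+69)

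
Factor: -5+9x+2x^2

Need a pair with product 2·(-5) = -10 and sum 9: that's -1 and 10.
Split the middle term: 2x^2-x + 10x-5 = x(2x-1) + 5(2x-1).

(2x-1)(x+5)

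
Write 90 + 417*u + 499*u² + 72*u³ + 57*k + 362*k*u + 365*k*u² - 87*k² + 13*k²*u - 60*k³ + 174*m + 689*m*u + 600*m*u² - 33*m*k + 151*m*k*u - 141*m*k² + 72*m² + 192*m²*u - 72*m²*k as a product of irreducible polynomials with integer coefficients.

Group: 8*m*(-9*m*k + 24*m*u + 9*m - 12*k² + 5*k*u - 3*k + 72*u² + 67*u + 15) + (5*k + u + 6)*(-9*m*k + 24*m*u + 9*m - 12*k² + 5*k*u - 3*k + 72*u² + 67*u + 15); both groups contain (-9*m*k + 24*m*u + 9*m - 12*k² + 5*k*u - 3*k + 72*u² + 67*u + 15), so (8*m + 5*k + u + 6) is a factor with cofactor -9*m*k + 24*m*u + 9*m - 12*k² + 5*k*u - 3*k + 72*u² + 67*u + 15.
The cofactor groups again: -9*m*k + 24*m*u + 9*m - 12*k² + 5*k*u - 3*k + 72*u² + 67*u + 15 = -3*k*(3*m + 4*k + 9*u + 5) + (8*u + 3)*(3*m + 4*k + 9*u + 5); both groups contain (3*m + 4*k + 9*u + 5), giving -(3*k - 8*u - 3)*(3*m + 4*k + 9*u + 5).

-(3*k - 8*u - 3)*(3*m + 4*k + 9*u + 5)*(8*m + 5*k + u + 6)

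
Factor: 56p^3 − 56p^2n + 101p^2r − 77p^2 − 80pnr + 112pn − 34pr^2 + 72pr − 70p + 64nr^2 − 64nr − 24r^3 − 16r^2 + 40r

Group: p(56p^2 − 56pn − 11pr + 35p + 32nr − 12r^2 − 20r) + (2r − 2)(56p^2 − 56pn − 11pr + 35p + 32nr − 12r^2 − 20r); both groups contain (56p^2 − 56pn − 11pr + 35p + 32nr − 12r^2 − 20r), so (p + 2r − 2) is a factor with cofactor 56p^2 − 56pn − 11pr + 35p + 32nr − 12r^2 − 20r.
The cofactor groups again: 56p^2 − 56pn − 11pr + 35p + 32nr − 12r^2 − 20r = 7p(8p − 8n + 3r + 5) − 4r(8p − 8n + 3r + 5); both groups contain (8p − 8n + 3r + 5), giving (7p − 4r)(8p − 8n + 3r + 5).

(8p − 8n + 3r + 5)(7p − 4r)(p + 2r − 2)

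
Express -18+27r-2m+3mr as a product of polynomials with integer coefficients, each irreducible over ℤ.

Group as (3mr-2m) + (27r-18) = m(3r-2) + 9(3r-2).
Both groups share the factor (3r-2).

(3r-2)(m+9)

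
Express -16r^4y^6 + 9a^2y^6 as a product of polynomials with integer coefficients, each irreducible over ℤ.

Every term has a factor of y^6; factoring it out leaves 9a^2 - 16r^4.
Recognize a difference of squares with the parts 3a and 4r^2.

y^6(3a + 4r^2)(3a - 4r^2)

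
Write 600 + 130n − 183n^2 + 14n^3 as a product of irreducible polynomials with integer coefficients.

(2n − 5)(7n + 10)(n − 12)

Among the possible rational roots, n = 12 is a root, so (n − 12) divides it; the quotient is 14n^2 − 15n − 50.
The remaining quadratic factors as (7n + 10)(2n − 5).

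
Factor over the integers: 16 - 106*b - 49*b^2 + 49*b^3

(7*b + 8)*(7*b - 1)*(b - 2)

By the rational root theorem, b = -8/7 is a root, giving the factor (7*b + 8) and quotient 7*b^2 - 15*b + 2.
The remaining quadratic factors as (7*b - 1)(b - 2).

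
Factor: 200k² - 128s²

Pull out the common factor 8; 25k² - 16s² is a difference of squares.

8(5k + 4s)(5k - 4s)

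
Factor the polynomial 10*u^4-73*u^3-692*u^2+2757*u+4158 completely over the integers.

(2*u-9)*(5*u+6)*(u+7)*(u-11)

Testing divisors of the constant over divisors of the leading coefficient, u = -6/5 is a root, so (5*u+6) is a factor; dividing leaves 2*u^3-17*u^2-118*u+693.
Next, u = -7 is a root, so (u+7) is a factor; dividing leaves 2*u^2-31*u+99.
The remaining quadratic factors as (u-11)(2*u-9).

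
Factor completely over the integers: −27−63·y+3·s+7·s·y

Group as (7·s·y+3·s) + (−63·y−27) = s·(7·y+3) − 9·(7·y+3).
Both groups share the factor (7·y+3).

(7·y+3)·(s−9)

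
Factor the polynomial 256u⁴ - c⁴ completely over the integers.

(4u - c)(4u + c)(16u² + c²)

Difference of squares twice: with A = 4u and B = c, A⁴ − B⁴ = (A² − B²)(A² + B²), and A² − B² factors again.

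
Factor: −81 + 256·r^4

Write as (16·r^2)² − (9)², then factor 16·r^2 − 9 once more.

(4·r + 3)·(4·r − 3)·(16·r^2 + 9)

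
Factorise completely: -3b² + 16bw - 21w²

-(3b - 7w)(b - 3w)

Group: -3b(b - 3w) + 7w(b - 3w); both groups contain (b - 3w).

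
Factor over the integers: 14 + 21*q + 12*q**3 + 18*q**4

Group as (18*q**4 + 21*q) + (12*q**3 + 14) = 3*q*(6*q**3 + 7) + 2*(6*q**3 + 7).
Both groups share the factor (6*q**3 + 7).

(3*q + 2)*(6*q**3 + 7)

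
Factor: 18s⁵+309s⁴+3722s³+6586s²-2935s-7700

By the rational root theorem, s = -11/6 is a root, so (6s+11) divides it; the quotient is 3s⁴+46s³+536s²+115s-700.
Then s = -4/3 is a root, so (3s+4) is a factor; dividing leaves s³+14s²+160s-175.
Next, s = 1 is a root, so (s-1) divides it; the quotient is s²+15s+175.
The quadratic s²+15s+175 has discriminant -475 < 0 and is irreducible over ℤ.

(3s+4)(6s+11)(s-1)(s²+15s+175)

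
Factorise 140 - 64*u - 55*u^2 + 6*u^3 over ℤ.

(6*u - 7)*(u + 2)*(u - 10)

Testing divisors of the constant over divisors of the leading coefficient, u = 7/6 is a root, giving the factor (6*u - 7) and quotient u^2 - 8*u - 20.
The remaining quadratic factors as (u + 2)(u - 10).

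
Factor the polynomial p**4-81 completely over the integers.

(p)⁴ − (3)⁴ = ((p)² − (3)²)((p)² + (3)²); the first factor splits again, the second (p**2+9) is irreducible.

(p+3)(p-3)(p**2+9)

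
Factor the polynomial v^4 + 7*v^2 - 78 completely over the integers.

Substitute u = v^2 to get a quadratic in u, then factor.
v^2 - 6 is irreducible over ℤ (6 is not a perfect square).
v^2 + 13 is irreducible over ℤ (always positive, so no real roots).

(v^2 + 13)*(v^2 - 6)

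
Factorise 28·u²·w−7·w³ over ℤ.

Pull out the common factor 7·w; 4·u²−w² is a difference of squares.

7·w·(2·u+w)·(2·u−w)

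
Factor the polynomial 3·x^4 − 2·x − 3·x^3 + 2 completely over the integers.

Group as (3·x^4 − 2·x) + (−3·x^3 + 2) = x·(3·x^3 − 2) − (3·x^3 − 2).
Both groups share the factor (3·x^3 − 2).

(x − 1)·(3·x^3 − 2)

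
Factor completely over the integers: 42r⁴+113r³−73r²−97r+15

Among the possible rational roots, r = −5/6 is a root, so (6r+5) is a factor; dividing leaves 7r³+13r²−23r+3.
Next, r = −3 is a root, so (r+3) is a factor; dividing leaves 7r²−8r+1.
The remaining quadratic factors as (r−1)(7r−1).

(6r+5)(7r−1)(r+3)(r−1)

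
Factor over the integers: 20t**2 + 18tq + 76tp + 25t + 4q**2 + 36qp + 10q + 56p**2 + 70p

(5t + 2q + 14p)(4t + 2q + 4p + 5)

Group: 5t(4t + 2q + 4p + 5) + (2q + 14p)(4t + 2q + 4p + 5); both groups contain (4t + 2q + 4p + 5).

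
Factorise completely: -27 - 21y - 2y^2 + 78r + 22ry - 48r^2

Group: -6r(8r - y - 9) + (2y + 3)(8r - y - 9); both groups contain (8r - y - 9).

-(6r - 2y - 3)(8r - y - 9)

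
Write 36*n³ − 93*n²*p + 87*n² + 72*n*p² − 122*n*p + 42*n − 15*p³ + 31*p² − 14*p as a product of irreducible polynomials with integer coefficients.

(3*n − 3*p + 2)*(3*n − p)*(4*n − 5*p + 7)

Group: 4*n*(9*n² − 12*n*p + 6*n + 3*p² − 2*p) + (−5*p + 7)*(9*n² − 12*n*p + 6*n + 3*p² − 2*p); both groups contain (9*n² − 12*n*p + 6*n + 3*p² − 2*p), so (4*n − 5*p + 7) is a factor with cofactor 9*n² − 12*n*p + 6*n + 3*p² − 2*p.
The cofactor groups again: 9*n² − 12*n*p + 6*n + 3*p² − 2*p = 3*n*(3*n − 3*p + 2) − p*(3*n − 3*p + 2); both groups contain (3*n − 3*p + 2), giving (3*n − p)*(3*n − 3*p + 2).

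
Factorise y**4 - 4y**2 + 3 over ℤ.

(y + 1)(y - 1)(y**2 - 3)

Substitute u = y**2 to get a quadratic in u, then factor.
y**2 - 1 is a difference of squares.
y**2 - 3 is irreducible over ℤ (3 is not a perfect square).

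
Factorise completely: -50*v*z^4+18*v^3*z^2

2*v*z^2*(3*v+5*z)*(3*v-5*z)

Factor out 2*v*z^2, leaving 9*v^2-25*z^2, which is a difference of two squares.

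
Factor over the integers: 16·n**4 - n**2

Every term has a factor of n**2; factoring it out leaves 16·n**2 - 1.
Recognize a difference of squares with the parts 4·n and 1.

n**2·(4·n + 1)·(4·n - 1)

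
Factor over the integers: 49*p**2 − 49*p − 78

(7*p + 6)*(7*p − 13)

Need a pair with product 49·(−78) = −3822 and sum −49: that's −91 and 42.
Split the middle term: 49*p**2 − 91*p + 42*p − 78 = 7*p*(7*p − 13) + 6*(7*p − 13).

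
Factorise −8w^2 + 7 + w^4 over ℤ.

Substitute u = w^2 to get a quadratic in u, then factor.
w^2 − 1 is a difference of squares.
w^2 − 7 is irreducible over ℤ (7 is not a perfect square).

(w + 1)(w − 1)(w^2 − 7)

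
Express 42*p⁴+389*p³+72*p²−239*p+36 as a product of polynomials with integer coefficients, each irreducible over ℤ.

By the rational root theorem, p = −9 is a root, so (p+9) is a factor; dividing leaves 42*p³+11*p²−27*p+4.
Next, p = 4/7 is a root, so (7*p−4) divides it; the quotient is 6*p²+5*p−1.
The remaining quadratic factors as (p+1)(6*p−1).

(6*p−1)*(7*p−4)*(p+1)*(p+9)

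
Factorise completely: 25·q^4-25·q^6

Factor out 25·q^4 first: what remains is -q^2+1.
Recognize a difference of squares with the parts 1 and q.

-25·q^4·(q+1)·(q-1)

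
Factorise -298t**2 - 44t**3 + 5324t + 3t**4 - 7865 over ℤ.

By the rational root theorem, t = 11 is a root, so (t - 11) is a factor; dividing leaves 3t**3 - 11t**2 - 419t + 715.
Next, t = -11 is a root, so (t + 11) is a factor; dividing leaves 3t**2 - 44t + 65.
The remaining quadratic factors as (t - 13)(3t - 5).

(3t - 5)(t + 11)(t - 11)(t - 13)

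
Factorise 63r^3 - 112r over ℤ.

7r(3r + 4)(3r - 4)

Every term has a factor of 7r. Then 9r^2 - 16 = (3r)² − (4)².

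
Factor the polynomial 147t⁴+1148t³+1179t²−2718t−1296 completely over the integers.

(3t+8)(7t+3)(7t−9)(t+6)

Testing divisors of the constant over divisors of the leading coefficient, t = 9/7 is a root, so (7t−9) is a factor; dividing leaves 21t³+191t²+414t+144.
Next, t = −8/3 is a root, giving the factor (3t+8) and quotient 7t²+45t+18.
The remaining quadratic factors as (t+6)(7t+3).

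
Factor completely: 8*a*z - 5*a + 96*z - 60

(8*z - 5)*(a + 12)

Group as (8*a*z - 5*a) + (96*z - 60) = a*(8*z - 5) + 12*(8*z - 5).
Both groups share the factor (8*z - 5).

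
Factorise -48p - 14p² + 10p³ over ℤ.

Pull out the common factor 2p, then factor the remaining trinomial.

2p(5p + 8)(p - 3)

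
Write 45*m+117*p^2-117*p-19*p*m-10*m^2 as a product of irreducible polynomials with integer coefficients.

(13*p-5*m)*(9*p+2*m-9)

Group: 13*p*(9*p+2*m-9) - 5*m*(9*p+2*m-9); both groups contain (9*p+2*m-9).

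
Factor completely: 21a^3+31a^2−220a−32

Testing divisors of the constant over divisors of the leading coefficient, a = −4 is a root, so (a+4) divides it; the quotient is 21a^2−53a−8.
The remaining quadratic factors as (7a+1)(3a−8).

(3a−8)(7a+1)(a+4)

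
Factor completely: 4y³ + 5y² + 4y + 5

Group as (4y³ + 4y) + (5y² + 5) = 4y(y² + 1) + 5(y² + 1).
Both groups share the factor (y² + 1).

(4y + 5)(y² + 1)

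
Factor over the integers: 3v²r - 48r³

3r(v - 4r)(v + 4r)

Factor out 3r, leaving v² - 16r², which is a difference of two squares.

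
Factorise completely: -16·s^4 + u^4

Write as (u^2)² − (4·s^2)², then factor u^2 - 4·s^2 once more.

(u - 2·s)·(u + 2·s)·(u^2 + 4·s^2)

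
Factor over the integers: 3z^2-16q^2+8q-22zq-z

(z-8q)(3z+2q-1)

Group: z(3z+2q-1) - 8q(3z+2q-1); both groups contain (3z+2q-1).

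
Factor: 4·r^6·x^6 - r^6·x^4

Every term has a factor of r^6·x^4; factoring it out leaves 4·x^2 - 1.
Recognize a difference of squares with the parts 2·x and 1.

r^6·x^4·(2·x + 1)·(2·x - 1)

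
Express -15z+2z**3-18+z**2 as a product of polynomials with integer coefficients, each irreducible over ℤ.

(2z+3)(z+2)(z-3)

Trying the rational-root candidates, z = -3/2 is a root, so (2z+3) divides it; the quotient is z**2-z-6.
The remaining quadratic factors as (z+2)(z-3).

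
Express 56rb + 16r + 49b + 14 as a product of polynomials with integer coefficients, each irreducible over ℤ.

Group as (56rb + 16r) + (49b + 14) = 8r(7b + 2) + 7(7b + 2).
Both groups share the factor (7b + 2).

(7b + 2)(8r + 7)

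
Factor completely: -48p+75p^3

3p(5p+4)(5p-4)

Pull out the common factor 3p; 25p^2-16 is a difference of squares.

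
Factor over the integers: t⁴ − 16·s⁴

(t − 2·s)·(t + 2·s)·(t² + 4·s²)

Difference of squares twice: with A = t and B = 2·s, A⁴ − B⁴ = (A² − B²)(A² + B²), and A² − B² factors again.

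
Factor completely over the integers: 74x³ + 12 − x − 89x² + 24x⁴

(2x − 1)(3x + 1)(4x − 3)(x + 4)

Trying the rational-root candidates, x = 3/4 is a root, giving the factor (4x − 3) and quotient 6x³ + 23x² − 5x − 4.
Then x = −1/3 is a root, giving the factor (3x + 1) and quotient 2x² + 7x − 4.
The remaining quadratic factors as (2x − 1)(x + 4).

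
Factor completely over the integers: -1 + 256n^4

(4n + 1)(4n - 1)(16n^2 + 1)

Difference of squares twice: with A = 4n and B = 1, A⁴ − B⁴ = (A² − B²)(A² + B²), and A² − B² factors again.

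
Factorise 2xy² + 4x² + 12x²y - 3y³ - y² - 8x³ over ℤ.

Group: 2x(-4x² + 8xy + 2x - 3y² - y) + y(-4x² + 8xy + 2x - 3y² - y); both groups contain (-4x² + 8xy + 2x - 3y² - y), so (2x + y) is a factor with cofactor -4x² + 8xy + 2x - 3y² - y.
The cofactor groups again: -4x² + 8xy + 2x - 3y² - y = -2x(2x - y) + (3y + 1)(2x - y); both groups contain (2x - y), giving -(2x - 3y - 1)(2x - y).

-(2x + y)(2x - 3y - 1)(2x - y)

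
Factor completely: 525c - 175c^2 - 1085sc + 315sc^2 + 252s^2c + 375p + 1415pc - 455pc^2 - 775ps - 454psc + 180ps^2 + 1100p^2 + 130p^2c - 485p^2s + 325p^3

Group: 5p(65p^2 - 45ps + 91pc + 25p - 63sc + 35c) + (-4s - 5c + 15)(65p^2 - 45ps + 91pc + 25p - 63sc + 35c); both groups contain (65p^2 - 45ps + 91pc + 25p - 63sc + 35c), so (5p - 4s - 5c + 15) is a factor with cofactor 65p^2 - 45ps + 91pc + 25p - 63sc + 35c.
The cofactor groups again: 65p^2 - 45ps + 91pc + 25p - 63sc + 35c = 13p(5p + 7c) + (-9s + 5)(5p + 7c); both groups contain (5p + 7c), giving (13p - 9s + 5)(5p + 7c).

(5p - 4s - 5c + 15)(13p - 9s + 5)(5p + 7c)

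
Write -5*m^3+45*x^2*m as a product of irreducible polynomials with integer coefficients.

5*m*(3*x-m)*(3*x+m)

Factor out 5*m, leaving 9*x^2-m^2, which is a difference of two squares.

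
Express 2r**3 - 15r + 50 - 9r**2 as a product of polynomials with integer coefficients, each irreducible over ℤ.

Among the possible rational roots, r = -5/2 is a root, so (2r + 5) divides it; the quotient is r**2 - 7r + 10.
The remaining quadratic factors as (r - 2)(r - 5).

(2r + 5)(r - 2)(r - 5)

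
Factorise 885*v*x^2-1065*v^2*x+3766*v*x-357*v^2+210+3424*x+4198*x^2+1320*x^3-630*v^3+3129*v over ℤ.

Group: 6*v*(-105*v^2+15*v*x+203*v+120*x^2+218*x+14) + (11*x+15)*(-105*v^2+15*v*x+203*v+120*x^2+218*x+14); both groups contain (-105*v^2+15*v*x+203*v+120*x^2+218*x+14), so (6*v+11*x+15) is a factor with cofactor -105*v^2+15*v*x+203*v+120*x^2+218*x+14.
The cofactor groups again: -105*v^2+15*v*x+203*v+120*x^2+218*x+14 = -7*v*(15*v+15*x+1) + (8*x+14)*(15*v+15*x+1); both groups contain (15*v+15*x+1), giving -(7*v-8*x-14)*(15*v+15*x+1).

-(15*v+15*x+1)*(6*v+11*x+15)*(7*v-8*x-14)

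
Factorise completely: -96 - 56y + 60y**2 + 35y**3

Group as (35y**3 - 56y) + (60y**2 - 96) = 7y(5y**2 - 8) + 12(5y**2 - 8).
Both groups share the factor (5y**2 - 8).

(7y + 12)(5y**2 - 8)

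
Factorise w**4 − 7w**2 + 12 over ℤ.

(w + 2)(w − 2)(w**2 − 3)

Substitute u = w**2 to get a quadratic in u, then factor.
w**2 − 4 is a difference of squares.
w**2 − 3 is irreducible over ℤ (3 is not a perfect square).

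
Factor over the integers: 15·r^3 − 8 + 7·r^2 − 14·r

Among the possible rational roots, r = 1 is a root, so (r − 1) divides it; the quotient is 15·r^2 + 22·r + 8.
The remaining quadratic factors as (3·r + 2)(5·r + 4).

(3·r + 2)·(5·r + 4)·(r − 1)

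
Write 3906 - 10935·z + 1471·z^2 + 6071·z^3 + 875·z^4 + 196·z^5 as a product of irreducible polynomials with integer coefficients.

(4·z + 7)·(7·z - 3)·(7·z - 6)·(z^2 + 4·z + 31)

Testing divisors of the constant over divisors of the leading coefficient, z = 6/7 is a root, so (7·z - 6) divides it; the quotient is 28·z^4 + 149·z^3 + 995·z^2 + 1063·z - 651.
Continuing, z = 3/7 is a root, so (7·z - 3) is a factor; dividing leaves 4·z^3 + 23·z^2 + 152·z + 217.
Then z = -7/4 is a root, giving the factor (4·z + 7) and quotient z^2 + 4·z + 31.
The quadratic z^2 + 4·z + 31 has discriminant -108 < 0 and is irreducible over ℤ.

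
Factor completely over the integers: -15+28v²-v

(4v-3)(7v+5)

Need a pair with product 28·(-15) = -420 and sum -1: that's -21 and 20.
Split the middle term: 28v²-21v + 20v-15 = 7v(4v-3) + 5(4v-3).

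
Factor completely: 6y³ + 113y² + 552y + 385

Among the possible rational roots, y = -11 is a root, so (y + 11) divides it; the quotient is 6y² + 47y + 35.
The remaining quadratic factors as (6y + 5)(y + 7).

(6y + 5)(y + 11)(y + 7)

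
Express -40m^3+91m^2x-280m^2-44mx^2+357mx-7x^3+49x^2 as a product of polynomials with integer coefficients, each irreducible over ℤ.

Group: m(-40m^2+51mx+7x^2) + (-x+7)(-40m^2+51mx+7x^2); both groups contain (-40m^2+51mx+7x^2), so (m-x+7) is a factor with cofactor -40m^2+51mx+7x^2.
The cofactor groups again: -40m^2+51mx+7x^2 = -5m(8m+x) + 7x(8m+x); both groups contain (8m+x), giving -(5m-7x)(8m+x).

-(5m-7x)(8m+x)(m-x+7)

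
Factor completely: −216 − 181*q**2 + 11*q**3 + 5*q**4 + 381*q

Trying the rational-root candidates, q = 3 is a root, giving the factor (q − 3) and quotient 5*q**3 + 26*q**2 − 103*q + 72.
Next, q = 9/5 is a root, giving the factor (5*q − 9) and quotient q**2 + 7*q − 8.
The remaining quadratic factors as (q − 1)(q + 8).

(5*q − 9)*(q + 8)*(q − 1)*(q − 3)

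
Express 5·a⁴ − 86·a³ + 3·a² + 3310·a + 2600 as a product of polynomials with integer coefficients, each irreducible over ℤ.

(5·a + 4)·(a + 5)·(a − 10)·(a − 13)

By the rational root theorem, a = 13 is a root, so (a − 13) divides it; the quotient is 5·a³ − 21·a² − 270·a − 200.
Next, a = −5 is a root, so (a + 5) divides it; the quotient is 5·a² − 46·a − 40.
The remaining quadratic factors as (5·a + 4)(a − 10).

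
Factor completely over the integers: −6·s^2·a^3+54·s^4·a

Every term has a factor of 6·s^2·a. Then 9·s^2−a^2 = (3·s)² − (a)².

6·a·s^2·(3·s−a)·(3·s+a)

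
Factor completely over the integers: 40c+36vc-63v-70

(4c-7)(9v+10)

Group as (36vc-63v) + (40c-70) = 9v(4c-7) + 10(4c-7).
Both groups share the factor (4c-7).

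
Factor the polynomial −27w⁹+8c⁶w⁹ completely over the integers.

w⁹(2c²−3)(4c⁴+6c²+9)

Pull out the common factor w⁹, leaving 8c⁶−27.
Recognize a difference of cubes with the parts 2c² and 3.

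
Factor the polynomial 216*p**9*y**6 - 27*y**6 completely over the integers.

27*y**6*(2*p**3 - 1)*(4*p**6 + 2*p**3 + 1)

Factor out 27*y**6 first: what remains is 8*p**9 - 1.
Recognize a difference of cubes with the parts 2*p**3 and 1.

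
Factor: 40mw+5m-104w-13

(5m-13)(8w+1)

Group as (40mw+5m) + (-104w-13) = 5m(8w+1) - 13(8w+1).
Both groups share the factor (8w+1).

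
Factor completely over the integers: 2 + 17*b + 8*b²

(8*b + 1)*(b + 2)

Need a pair with product 8·2 = 16 and sum 17: that's 1 and 16.
Split the middle term: 8*b² + b + 16*b + 2 = b*(8*b + 1) + 2*(8*b + 1).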